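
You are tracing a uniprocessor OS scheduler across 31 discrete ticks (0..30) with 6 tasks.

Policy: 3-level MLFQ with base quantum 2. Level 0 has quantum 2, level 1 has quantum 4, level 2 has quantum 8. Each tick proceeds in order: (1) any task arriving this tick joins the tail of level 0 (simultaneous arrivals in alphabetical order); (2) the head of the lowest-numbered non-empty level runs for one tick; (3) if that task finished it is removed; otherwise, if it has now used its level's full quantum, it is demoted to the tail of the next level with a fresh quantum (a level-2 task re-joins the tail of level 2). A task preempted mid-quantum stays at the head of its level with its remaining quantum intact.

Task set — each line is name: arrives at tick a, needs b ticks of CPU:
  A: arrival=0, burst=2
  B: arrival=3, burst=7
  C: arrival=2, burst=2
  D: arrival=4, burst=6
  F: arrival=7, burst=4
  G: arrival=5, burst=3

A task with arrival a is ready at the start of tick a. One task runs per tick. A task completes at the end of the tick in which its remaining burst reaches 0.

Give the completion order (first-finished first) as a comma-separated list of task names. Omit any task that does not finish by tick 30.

completion order = A, C, D, G, F, B

t=0: L0/L1/L2 = A/-/- → run A
t=1: L0/L1/L2 = A/-/- → run A
t=2: L0/L1/L2 = C/-/- → run C
t=3: L0/L1/L2 = CB/-/- → run C
t=4: L0/L1/L2 = BD/-/- → run B
t=5: L0/L1/L2 = BDG/-/- → run B
t=6: L0/L1/L2 = DG/B/- → run D
t=7: L0/L1/L2 = DGF/B/- → run D
t=8: L0/L1/L2 = GF/BD/- → run G
t=9: L0/L1/L2 = GF/BD/- → run G
t=10: L0/L1/L2 = F/BDG/- → run F
t=11: L0/L1/L2 = F/BDG/- → run F
t=12: L0/L1/L2 = -/BDGF/- → run B
t=13: L0/L1/L2 = -/BDGF/- → run B
t=14: L0/L1/L2 = -/BDGF/- → run B
t=15: L0/L1/L2 = -/BDGF/- → run B
t=16: L0/L1/L2 = -/DGF/B → run D
t=17: L0/L1/L2 = -/DGF/B → run D
t=18: L0/L1/L2 = -/DGF/B → run D
t=19: L0/L1/L2 = -/DGF/B → run D
t=20: L0/L1/L2 = -/GF/B → run G
t=21: L0/L1/L2 = -/F/B → run F
t=22: L0/L1/L2 = -/F/B → run F
t=23: L0/L1/L2 = -/-/B → run B
t=24: (idle)
t=25: (idle)
t=26: (idle)
t=27: (idle)
t=28: (idle)
t=29: (idle)
t=30: (idle)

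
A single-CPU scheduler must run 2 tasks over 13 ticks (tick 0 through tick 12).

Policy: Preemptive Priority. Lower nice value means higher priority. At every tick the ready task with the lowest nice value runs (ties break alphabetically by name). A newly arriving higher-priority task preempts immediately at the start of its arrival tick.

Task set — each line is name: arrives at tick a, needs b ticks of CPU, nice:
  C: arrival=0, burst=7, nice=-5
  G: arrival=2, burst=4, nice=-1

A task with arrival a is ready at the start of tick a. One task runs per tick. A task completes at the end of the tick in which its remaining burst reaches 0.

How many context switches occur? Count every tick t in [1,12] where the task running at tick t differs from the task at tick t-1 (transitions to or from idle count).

t=0: ready={C} → run C
t=1: ready={C} → run C
t=2: ready={C,G} → run C
t=3: ready={C,G} → run C
t=4: ready={C,G} → run C
t=5: ready={C,G} → run C
t=6: ready={C,G} → run C
t=7: ready={G} → run G
t=8: ready={G} → run G
t=9: ready={G} → run G
t=10: ready={G} → run G
t=11: (idle)
t=12: (idle)

context switches = 2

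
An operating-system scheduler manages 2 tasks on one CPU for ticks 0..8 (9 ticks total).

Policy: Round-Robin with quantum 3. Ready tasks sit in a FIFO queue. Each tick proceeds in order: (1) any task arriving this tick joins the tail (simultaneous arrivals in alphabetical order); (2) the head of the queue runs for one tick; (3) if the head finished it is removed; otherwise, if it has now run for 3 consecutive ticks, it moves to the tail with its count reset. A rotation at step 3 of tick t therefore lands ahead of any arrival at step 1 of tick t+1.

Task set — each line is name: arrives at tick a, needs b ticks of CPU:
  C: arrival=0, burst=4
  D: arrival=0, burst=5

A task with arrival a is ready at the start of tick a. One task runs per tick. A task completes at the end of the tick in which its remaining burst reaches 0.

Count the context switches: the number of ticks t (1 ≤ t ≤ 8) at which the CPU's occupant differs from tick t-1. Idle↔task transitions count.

context switches = 3

t=0: queue=[C,D] q_used=0 → run C
t=1: queue=[C,D] q_used=1 → run C
t=2: queue=[C,D] q_used=2 → run C
t=3: queue=[D,C] q_used=0 → run D
t=4: queue=[D,C] q_used=1 → run D
t=5: queue=[D,C] q_used=2 → run D
t=6: queue=[C,D] q_used=0 → run C
t=7: queue=[D] q_used=0 → run D
t=8: queue=[D] q_used=1 → run D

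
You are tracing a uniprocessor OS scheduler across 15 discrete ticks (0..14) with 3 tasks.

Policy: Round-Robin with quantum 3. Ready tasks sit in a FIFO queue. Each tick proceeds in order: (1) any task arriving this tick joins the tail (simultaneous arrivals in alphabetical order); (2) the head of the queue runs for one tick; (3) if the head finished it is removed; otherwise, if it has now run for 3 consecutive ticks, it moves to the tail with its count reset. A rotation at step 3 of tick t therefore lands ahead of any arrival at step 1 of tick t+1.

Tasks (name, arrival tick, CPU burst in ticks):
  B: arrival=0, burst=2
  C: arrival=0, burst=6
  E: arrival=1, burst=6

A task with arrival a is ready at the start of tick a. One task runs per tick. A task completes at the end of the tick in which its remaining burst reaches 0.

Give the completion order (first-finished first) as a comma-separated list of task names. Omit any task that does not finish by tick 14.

t=0: queue=[B,C] q_used=0 → run B
t=1: queue=[B,C,E] q_used=1 → run B
t=2: queue=[C,E] q_used=0 → run C
t=3: queue=[C,E] q_used=1 → run C
t=4: queue=[C,E] q_used=2 → run C
t=5: queue=[E,C] q_used=0 → run E
t=6: queue=[E,C] q_used=1 → run E
t=7: queue=[E,C] q_used=2 → run E
t=8: queue=[C,E] q_used=0 → run C
t=9: queue=[C,E] q_used=1 → run C
t=10: queue=[C,E] q_used=2 → run C
t=11: queue=[E] q_used=0 → run E
t=12: queue=[E] q_used=1 → run E
t=13: queue=[E] q_used=2 → run E
t=14: (idle)

completion order = B, C, E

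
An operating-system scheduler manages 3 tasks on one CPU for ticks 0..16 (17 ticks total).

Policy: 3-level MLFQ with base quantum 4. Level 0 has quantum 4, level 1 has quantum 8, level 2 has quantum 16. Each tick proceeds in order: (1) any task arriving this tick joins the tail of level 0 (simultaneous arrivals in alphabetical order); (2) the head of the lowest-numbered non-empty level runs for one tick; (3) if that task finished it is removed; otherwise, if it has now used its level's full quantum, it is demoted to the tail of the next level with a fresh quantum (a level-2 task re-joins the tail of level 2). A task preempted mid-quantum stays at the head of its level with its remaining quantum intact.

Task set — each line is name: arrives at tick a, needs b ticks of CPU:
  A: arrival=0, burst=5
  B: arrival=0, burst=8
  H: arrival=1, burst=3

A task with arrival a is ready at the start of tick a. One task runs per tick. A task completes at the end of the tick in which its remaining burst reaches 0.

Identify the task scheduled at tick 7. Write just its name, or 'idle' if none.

running at tick 7 = B

t=0: L0/L1/L2 = AB/-/- → run A
t=1: L0/L1/L2 = ABH/-/- → run A
t=2: L0/L1/L2 = ABH/-/- → run A
t=3: L0/L1/L2 = ABH/-/- → run A
t=4: L0/L1/L2 = BH/A/- → run B
t=5: L0/L1/L2 = BH/A/- → run B
t=6: L0/L1/L2 = BH/A/- → run B
t=7: L0/L1/L2 = BH/A/- → run B
t=8: L0/L1/L2 = H/AB/- → run H
t=9: L0/L1/L2 = H/AB/- → run H
t=10: L0/L1/L2 = H/AB/- → run H
t=11: L0/L1/L2 = -/AB/- → run A
t=12: L0/L1/L2 = -/B/- → run B
t=13: L0/L1/L2 = -/B/- → run B
t=14: L0/L1/L2 = -/B/- → run B
t=15: L0/L1/L2 = -/B/- → run B
t=16: (idle)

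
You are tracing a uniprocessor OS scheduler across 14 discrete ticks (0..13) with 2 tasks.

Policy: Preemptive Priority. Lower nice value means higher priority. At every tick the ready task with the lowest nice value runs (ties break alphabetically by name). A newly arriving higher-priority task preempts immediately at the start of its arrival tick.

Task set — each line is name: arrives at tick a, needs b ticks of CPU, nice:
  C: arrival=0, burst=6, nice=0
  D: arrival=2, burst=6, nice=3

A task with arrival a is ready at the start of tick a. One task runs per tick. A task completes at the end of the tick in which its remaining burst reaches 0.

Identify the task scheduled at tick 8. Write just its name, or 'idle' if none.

t=0: ready={C} → run C
t=1: ready={C} → run C
t=2: ready={C,D} → run C
t=3: ready={C,D} → run C
t=4: ready={C,D} → run C
t=5: ready={C,D} → run C
t=6: ready={D} → run D
t=7: ready={D} → run D
t=8: ready={D} → run D
t=9: ready={D} → run D
t=10: ready={D} → run D
t=11: ready={D} → run D
t=12: (idle)
t=13: (idle)

running at tick 8 = D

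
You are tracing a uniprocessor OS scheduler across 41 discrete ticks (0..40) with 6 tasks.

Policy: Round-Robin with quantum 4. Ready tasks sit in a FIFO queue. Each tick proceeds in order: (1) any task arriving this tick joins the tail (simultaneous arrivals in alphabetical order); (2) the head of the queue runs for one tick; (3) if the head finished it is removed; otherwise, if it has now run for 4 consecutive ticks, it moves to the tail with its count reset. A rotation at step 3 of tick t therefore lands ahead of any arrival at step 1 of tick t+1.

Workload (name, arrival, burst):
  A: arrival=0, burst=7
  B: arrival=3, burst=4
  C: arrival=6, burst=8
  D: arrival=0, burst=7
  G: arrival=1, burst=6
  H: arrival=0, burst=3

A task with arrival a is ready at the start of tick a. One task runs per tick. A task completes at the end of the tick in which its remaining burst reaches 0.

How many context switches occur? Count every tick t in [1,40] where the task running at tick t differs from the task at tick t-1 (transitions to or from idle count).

t=0: queue=[A,D,H] q_used=0 → run A
t=1: queue=[A,D,H,G] q_used=1 → run A
t=2: queue=[A,D,H,G] q_used=2 → run A
t=3: queue=[A,D,H,G,B] q_used=3 → run A
t=4: queue=[D,H,G,B,A] q_used=0 → run D
t=5: queue=[D,H,G,B,A] q_used=1 → run D
t=6: queue=[D,H,G,B,A,C] q_used=2 → run D
t=7: queue=[D,H,G,B,A,C] q_used=3 → run D
t=8: queue=[H,G,B,A,C,D] q_used=0 → run H
t=9: queue=[H,G,B,A,C,D] q_used=1 → run H
t=10: queue=[H,G,B,A,C,D] q_used=2 → run H
t=11: queue=[G,B,A,C,D] q_used=0 → run G
t=12: queue=[G,B,A,C,D] q_used=1 → run G
t=13: queue=[G,B,A,C,D] q_used=2 → run G
t=14: queue=[G,B,A,C,D] q_used=3 → run G
t=15: queue=[B,A,C,D,G] q_used=0 → run B
t=16: queue=[B,A,C,D,G] q_used=1 → run B
t=17: queue=[B,A,C,D,G] q_used=2 → run B
t=18: queue=[B,A,C,D,G] q_used=3 → run B
t=19: queue=[A,C,D,G] q_used=0 → run A
t=20: queue=[A,C,D,G] q_used=1 → run A
t=21: queue=[A,C,D,G] q_used=2 → run A
t=22: queue=[C,D,G] q_used=0 → run C
t=23: queue=[C,D,G] q_used=1 → run C
t=24: queue=[C,D,G] q_used=2 → run C
t=25: queue=[C,D,G] q_used=3 → run C
t=26: queue=[D,G,C] q_used=0 → run D
t=27: queue=[D,G,C] q_used=1 → run D
t=28: queue=[D,G,C] q_used=2 → run D
t=29: queue=[G,C] q_used=0 → run G
t=30: queue=[G,C] q_used=1 → run G
t=31: queue=[C] q_used=0 → run C
t=32: queue=[C] q_used=1 → run C
t=33: queue=[C] q_used=2 → run C
t=34: queue=[C] q_used=3 → run C
t=35: (idle)
t=36: (idle)
t=37: (idle)
t=38: (idle)
t=39: (idle)
t=40: (idle)

context switches = 10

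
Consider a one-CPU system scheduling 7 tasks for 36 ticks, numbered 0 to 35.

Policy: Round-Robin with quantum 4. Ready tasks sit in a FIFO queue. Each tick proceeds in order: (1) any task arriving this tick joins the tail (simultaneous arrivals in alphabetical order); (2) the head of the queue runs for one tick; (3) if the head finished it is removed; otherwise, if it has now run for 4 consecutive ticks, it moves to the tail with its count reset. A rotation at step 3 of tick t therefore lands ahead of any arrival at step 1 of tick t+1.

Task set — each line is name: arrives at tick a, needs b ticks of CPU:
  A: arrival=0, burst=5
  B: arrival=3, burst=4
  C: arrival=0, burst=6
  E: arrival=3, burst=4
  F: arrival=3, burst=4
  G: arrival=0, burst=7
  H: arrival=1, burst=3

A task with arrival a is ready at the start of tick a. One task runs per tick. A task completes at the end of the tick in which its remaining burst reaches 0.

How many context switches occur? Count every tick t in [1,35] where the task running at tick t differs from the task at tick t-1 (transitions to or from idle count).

t=0: queue=[A,C,G] q_used=0 → run A
t=1: queue=[A,C,G,H] q_used=1 → run A
t=2: queue=[A,C,G,H] q_used=2 → run A
t=3: queue=[A,C,G,H,B,E,F] q_used=3 → run A
t=4: queue=[C,G,H,B,E,F,A] q_used=0 → run C
t=5: queue=[C,G,H,B,E,F,A] q_used=1 → run C
t=6: queue=[C,G,H,B,E,F,A] q_used=2 → run C
t=7: queue=[C,G,H,B,E,F,A] q_used=3 → run C
t=8: queue=[G,H,B,E,F,A,C] q_used=0 → run G
t=9: queue=[G,H,B,E,F,A,C] q_used=1 → run G
t=10: queue=[G,H,B,E,F,A,C] q_used=2 → run G
t=11: queue=[G,H,B,E,F,A,C] q_used=3 → run G
t=12: queue=[H,B,E,F,A,C,G] q_used=0 → run H
t=13: queue=[H,B,E,F,A,C,G] q_used=1 → run H
t=14: queue=[H,B,E,F,A,C,G] q_used=2 → run H
t=15: queue=[B,E,F,A,C,G] q_used=0 → run B
t=16: queue=[B,E,F,A,C,G] q_used=1 → run B
t=17: queue=[B,E,F,A,C,G] q_used=2 → run B
t=18: queue=[B,E,F,A,C,G] q_used=3 → run B
t=19: queue=[E,F,A,C,G] q_used=0 → run E
t=20: queue=[E,F,A,C,G] q_used=1 → run E
t=21: queue=[E,F,A,C,G] q_used=2 → run E
t=22: queue=[E,F,A,C,G] q_used=3 → run E
t=23: queue=[F,A,C,G] q_used=0 → run F
t=24: queue=[F,A,C,G] q_used=1 → run F
t=25: queue=[F,A,C,G] q_used=2 → run F
t=26: queue=[F,A,C,G] q_used=3 → run F
t=27: queue=[A,C,G] q_used=0 → run A
t=28: queue=[C,G] q_used=0 → run C
t=29: queue=[C,G] q_used=1 → run C
t=30: queue=[G] q_used=0 → run G
t=31: queue=[G] q_used=1 → run G
t=32: queue=[G] q_used=2 → run G
t=33: (idle)
t=34: (idle)
t=35: (idle)

context switches = 10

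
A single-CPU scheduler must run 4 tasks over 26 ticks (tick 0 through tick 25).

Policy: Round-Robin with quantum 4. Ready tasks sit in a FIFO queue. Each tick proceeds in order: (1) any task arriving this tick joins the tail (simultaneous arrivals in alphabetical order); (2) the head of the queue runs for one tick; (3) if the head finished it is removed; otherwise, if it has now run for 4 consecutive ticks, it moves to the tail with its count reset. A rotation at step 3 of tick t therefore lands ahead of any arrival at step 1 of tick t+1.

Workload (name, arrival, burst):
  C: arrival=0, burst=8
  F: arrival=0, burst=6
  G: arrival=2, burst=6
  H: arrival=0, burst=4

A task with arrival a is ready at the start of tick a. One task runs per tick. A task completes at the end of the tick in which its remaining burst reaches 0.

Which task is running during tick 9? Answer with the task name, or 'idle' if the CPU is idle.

running at tick 9 = H

t=0: queue=[C,F,H] q_used=0 → run C
t=1: queue=[C,F,H] q_used=1 → run C
t=2: queue=[C,F,H,G] q_used=2 → run C
t=3: queue=[C,F,H,G] q_used=3 → run C
t=4: queue=[F,H,G,C] q_used=0 → run F
t=5: queue=[F,H,G,C] q_used=1 → run F
t=6: queue=[F,H,G,C] q_used=2 → run F
t=7: queue=[F,H,G,C] q_used=3 → run F
t=8: queue=[H,G,C,F] q_used=0 → run H
t=9: queue=[H,G,C,F] q_used=1 → run H
t=10: queue=[H,G,C,F] q_used=2 → run H
t=11: queue=[H,G,C,F] q_used=3 → run H
t=12: queue=[G,C,F] q_used=0 → run G
t=13: queue=[G,C,F] q_used=1 → run G
t=14: queue=[G,C,F] q_used=2 → run G
t=15: queue=[G,C,F] q_used=3 → run G
t=16: queue=[C,F,G] q_used=0 → run C
t=17: queue=[C,F,G] q_used=1 → run C
t=18: queue=[C,F,G] q_used=2 → run C
t=19: queue=[C,F,G] q_used=3 → run C
t=20: queue=[F,G] q_used=0 → run F
t=21: queue=[F,G] q_used=1 → run F
t=22: queue=[G] q_used=0 → run G
t=23: queue=[G] q_used=1 → run G
t=24: (idle)
t=25: (idle)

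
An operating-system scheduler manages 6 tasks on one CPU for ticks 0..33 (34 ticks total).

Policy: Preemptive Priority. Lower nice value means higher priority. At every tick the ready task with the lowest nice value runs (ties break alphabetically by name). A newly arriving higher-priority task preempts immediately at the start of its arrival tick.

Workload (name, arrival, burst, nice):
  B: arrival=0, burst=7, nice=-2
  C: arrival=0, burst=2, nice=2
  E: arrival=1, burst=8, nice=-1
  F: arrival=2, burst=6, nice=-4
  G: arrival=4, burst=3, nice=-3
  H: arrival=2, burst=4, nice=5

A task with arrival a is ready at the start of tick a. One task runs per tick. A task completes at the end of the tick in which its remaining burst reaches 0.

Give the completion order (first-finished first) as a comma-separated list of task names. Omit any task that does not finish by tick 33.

t=0: ready={B,C} → run B
t=1: ready={B,C,E} → run B
t=2: ready={B,C,E,F,H} → run F
t=3: ready={B,C,E,F,H} → run F
t=4: ready={B,C,E,F,G,H} → run F
t=5: ready={B,C,E,F,G,H} → run F
t=6: ready={B,C,E,F,G,H} → run F
t=7: ready={B,C,E,F,G,H} → run F
t=8: ready={B,C,E,G,H} → run G
t=9: ready={B,C,E,G,H} → run G
t=10: ready={B,C,E,G,H} → run G
t=11: ready={B,C,E,H} → run B
t=12: ready={B,C,E,H} → run B
t=13: ready={B,C,E,H} → run B
t=14: ready={B,C,E,H} → run B
t=15: ready={B,C,E,H} → run B
t=16: ready={C,E,H} → run E
t=17: ready={C,E,H} → run E
t=18: ready={C,E,H} → run E
t=19: ready={C,E,H} → run E
t=20: ready={C,E,H} → run E
t=21: ready={C,E,H} → run E
t=22: ready={C,E,H} → run E
t=23: ready={C,E,H} → run E
t=24: ready={C,H} → run C
t=25: ready={C,H} → run C
t=26: ready={H} → run H
t=27: ready={H} → run H
t=28: ready={H} → run H
t=29: ready={H} → run H
t=30: (idle)
t=31: (idle)
t=32: (idle)
t=33: (idle)

completion order = F, G, B, E, C, H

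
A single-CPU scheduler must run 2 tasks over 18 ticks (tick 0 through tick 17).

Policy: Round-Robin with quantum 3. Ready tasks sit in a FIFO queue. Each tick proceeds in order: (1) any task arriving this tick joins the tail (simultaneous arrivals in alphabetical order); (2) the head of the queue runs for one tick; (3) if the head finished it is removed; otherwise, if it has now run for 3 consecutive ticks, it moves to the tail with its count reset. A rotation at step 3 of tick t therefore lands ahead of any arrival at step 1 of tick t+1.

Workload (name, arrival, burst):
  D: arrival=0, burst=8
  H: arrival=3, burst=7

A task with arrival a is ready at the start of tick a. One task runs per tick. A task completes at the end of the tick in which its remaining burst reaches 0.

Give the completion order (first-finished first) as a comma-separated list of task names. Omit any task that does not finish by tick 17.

t=0: queue=[D] q_used=0 → run D
t=1: queue=[D] q_used=1 → run D
t=2: queue=[D] q_used=2 → run D
t=3: queue=[D,H] q_used=0 → run D
t=4: queue=[D,H] q_used=1 → run D
t=5: queue=[D,H] q_used=2 → run D
t=6: queue=[H,D] q_used=0 → run H
t=7: queue=[H,D] q_used=1 → run H
t=8: queue=[H,D] q_used=2 → run H
t=9: queue=[D,H] q_used=0 → run D
t=10: queue=[D,H] q_used=1 → run D
t=11: queue=[H] q_used=0 → run H
t=12: queue=[H] q_used=1 → run H
t=13: queue=[H] q_used=2 → run H
t=14: queue=[H] q_used=0 → run H
t=15: (idle)
t=16: (idle)
t=17: (idle)

completion order = D, H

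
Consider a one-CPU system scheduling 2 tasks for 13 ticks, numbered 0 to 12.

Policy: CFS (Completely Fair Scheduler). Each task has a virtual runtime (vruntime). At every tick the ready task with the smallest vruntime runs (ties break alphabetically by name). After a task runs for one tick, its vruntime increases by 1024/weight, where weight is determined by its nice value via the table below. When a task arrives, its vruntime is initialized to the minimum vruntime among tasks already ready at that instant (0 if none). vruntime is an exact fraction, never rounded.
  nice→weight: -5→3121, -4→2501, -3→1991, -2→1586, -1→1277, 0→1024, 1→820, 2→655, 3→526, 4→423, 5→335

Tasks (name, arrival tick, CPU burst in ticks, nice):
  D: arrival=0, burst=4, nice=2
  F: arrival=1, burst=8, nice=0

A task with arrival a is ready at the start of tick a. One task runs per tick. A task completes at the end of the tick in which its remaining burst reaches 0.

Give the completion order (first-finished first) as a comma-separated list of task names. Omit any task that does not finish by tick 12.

t=0: vr[D=0] → run D
t=1: vr[D=1024/655 F=1024/655] → run D
t=2: vr[D=2048/655 F=1024/655] → run F
t=3: vr[D=2048/655 F=1679/655] → run F
t=4: vr[D=2048/655 F=2334/655] → run D
t=5: vr[D=3072/655 F=2334/655] → run F
t=6: vr[D=3072/655 F=2989/655] → run F
t=7: vr[D=3072/655 F=3644/655] → run D
t=8: vr[F=3644/655] → run F
t=9: vr[F=4299/655] → run F
t=10: vr[F=4954/655] → run F
t=11: vr[F=5609/655] → run F
t=12: (idle)

completion order = D, F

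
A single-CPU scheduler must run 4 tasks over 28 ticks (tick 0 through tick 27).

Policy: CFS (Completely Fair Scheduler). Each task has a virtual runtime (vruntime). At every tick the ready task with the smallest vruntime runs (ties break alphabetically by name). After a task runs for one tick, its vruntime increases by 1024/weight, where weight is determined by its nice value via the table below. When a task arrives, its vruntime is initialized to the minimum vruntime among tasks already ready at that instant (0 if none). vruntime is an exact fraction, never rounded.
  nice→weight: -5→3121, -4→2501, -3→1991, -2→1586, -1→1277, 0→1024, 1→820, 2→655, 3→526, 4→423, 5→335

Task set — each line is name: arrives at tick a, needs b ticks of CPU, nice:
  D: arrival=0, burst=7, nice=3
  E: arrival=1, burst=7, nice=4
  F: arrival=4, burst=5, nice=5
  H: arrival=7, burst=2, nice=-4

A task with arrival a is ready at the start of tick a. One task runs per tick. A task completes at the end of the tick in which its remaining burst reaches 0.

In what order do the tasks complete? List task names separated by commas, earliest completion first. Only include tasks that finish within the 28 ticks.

t=0: vr[D=0] → run D
t=1: vr[D=512/263 E=512/263] → run D
t=2: vr[D=1024/263 E=512/263] → run E
t=3: vr[D=1024/263 E=485888/111249] → run D
t=4: vr[D=1536/263 E=485888/111249 F=485888/111249] → run E
t=5: vr[D=1536/263 E=755200/111249 F=485888/111249] → run F
t=6: vr[D=1536/263 E=755200/111249 F=276691456/37268415] → run D
t=7: vr[D=2048/263 E=755200/111249 F=276691456/37268415 H=755200/111249] → run E
t=8: vr[D=2048/263 E=341504/37083 F=276691456/37268415 H=755200/111249] → run H
t=9: vr[D=2048/263 E=341504/37083 F=276691456/37268415 H=2002674176/278233749] → run H
t=10: vr[D=2048/263 E=341504/37083 F=276691456/37268415] → run F
t=11: vr[D=2048/263 E=341504/37083 F=390610432/37268415] → run D
t=12: vr[D=2560/263 E=341504/37083 F=390610432/37268415] → run E
t=13: vr[D=2560/263 E=1293824/111249 F=390610432/37268415] → run D
t=14: vr[D=3072/263 E=1293824/111249 F=390610432/37268415] → run F
t=15: vr[D=3072/263 E=1293824/111249 F=504529408/37268415] → run E
t=16: vr[D=3072/263 E=1563136/111249 F=504529408/37268415] → run D
t=17: vr[E=1563136/111249 F=504529408/37268415] → run F
t=18: vr[E=1563136/111249 F=618448384/37268415] → run E
t=19: vr[E=610816/37083 F=618448384/37268415] → run E
t=20: vr[F=618448384/37268415] → run F
t=21: (idle)
t=22: (idle)
t=23: (idle)
t=24: (idle)
t=25: (idle)
t=26: (idle)
t=27: (idle)

completion order = H, D, E, F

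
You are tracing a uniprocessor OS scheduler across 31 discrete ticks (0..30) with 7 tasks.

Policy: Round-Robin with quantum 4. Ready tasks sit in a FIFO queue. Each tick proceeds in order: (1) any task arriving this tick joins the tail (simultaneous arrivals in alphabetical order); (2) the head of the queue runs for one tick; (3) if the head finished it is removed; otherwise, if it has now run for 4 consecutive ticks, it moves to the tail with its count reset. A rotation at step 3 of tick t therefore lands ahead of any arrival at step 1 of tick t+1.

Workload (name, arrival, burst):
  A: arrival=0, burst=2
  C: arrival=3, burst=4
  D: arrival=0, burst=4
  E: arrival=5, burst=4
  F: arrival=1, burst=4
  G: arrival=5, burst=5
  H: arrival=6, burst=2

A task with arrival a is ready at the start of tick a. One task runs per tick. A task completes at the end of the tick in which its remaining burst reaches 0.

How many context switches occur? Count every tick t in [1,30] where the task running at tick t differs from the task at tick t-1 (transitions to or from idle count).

t=0: queue=[A,D] q_used=0 → run A
t=1: queue=[A,D,F] q_used=1 → run A
t=2: queue=[D,F] q_used=0 → run D
t=3: queue=[D,F,C] q_used=1 → run D
t=4: queue=[D,F,C] q_used=2 → run D
t=5: queue=[D,F,C,E,G] q_used=3 → run D
t=6: queue=[F,C,E,G,H] q_used=0 → run F
t=7: queue=[F,C,E,G,H] q_used=1 → run F
t=8: queue=[F,C,E,G,H] q_used=2 → run F
t=9: queue=[F,C,E,G,H] q_used=3 → run F
t=10: queue=[C,E,G,H] q_used=0 → run C
t=11: queue=[C,E,G,H] q_used=1 → run C
t=12: queue=[C,E,G,H] q_used=2 → run C
t=13: queue=[C,E,G,H] q_used=3 → run C
t=14: queue=[E,G,H] q_used=0 → run E
t=15: queue=[E,G,H] q_used=1 → run E
t=16: queue=[E,G,H] q_used=2 → run E
t=17: queue=[E,G,H] q_used=3 → run E
t=18: queue=[G,H] q_used=0 → run G
t=19: queue=[G,H] q_used=1 → run G
t=20: queue=[G,H] q_used=2 → run G
t=21: queue=[G,H] q_used=3 → run G
t=22: queue=[H,G] q_used=0 → run H
t=23: queue=[H,G] q_used=1 → run H
t=24: queue=[G] q_used=0 → run G
t=25: (idle)
t=26: (idle)
t=27: (idle)
t=28: (idle)
t=29: (idle)
t=30: (idle)

context switches = 8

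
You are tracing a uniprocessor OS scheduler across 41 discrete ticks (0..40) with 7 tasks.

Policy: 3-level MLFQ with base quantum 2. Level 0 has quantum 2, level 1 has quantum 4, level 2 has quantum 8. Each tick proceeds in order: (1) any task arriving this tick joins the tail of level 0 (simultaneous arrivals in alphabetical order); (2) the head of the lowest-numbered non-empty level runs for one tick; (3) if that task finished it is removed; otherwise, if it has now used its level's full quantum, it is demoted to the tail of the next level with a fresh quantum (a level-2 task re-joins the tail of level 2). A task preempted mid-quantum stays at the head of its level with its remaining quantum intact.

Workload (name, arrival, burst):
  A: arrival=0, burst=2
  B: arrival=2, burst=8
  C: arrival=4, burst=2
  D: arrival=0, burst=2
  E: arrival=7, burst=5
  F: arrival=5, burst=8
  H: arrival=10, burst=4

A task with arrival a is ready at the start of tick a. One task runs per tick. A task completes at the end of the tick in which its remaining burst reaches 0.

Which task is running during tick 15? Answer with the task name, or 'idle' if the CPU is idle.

running at tick 15 = B

t=0: L0/L1/L2 = AD/-/- → run A
t=1: L0/L1/L2 = AD/-/- → run A
t=2: L0/L1/L2 = DB/-/- → run D
t=3: L0/L1/L2 = DB/-/- → run D
t=4: L0/L1/L2 = BC/-/- → run B
t=5: L0/L1/L2 = BCF/-/- → run B
t=6: L0/L1/L2 = CF/B/- → run C
t=7: L0/L1/L2 = CFE/B/- → run C
t=8: L0/L1/L2 = FE/B/- → run F
t=9: L0/L1/L2 = FE/B/- → run F
t=10: L0/L1/L2 = EH/BF/- → run E
t=11: L0/L1/L2 = EH/BF/- → run E
t=12: L0/L1/L2 = H/BFE/- → run H
t=13: L0/L1/L2 = H/BFE/- → run H
t=14: L0/L1/L2 = -/BFEH/- → run B
t=15: L0/L1/L2 = -/BFEH/- → run B
t=16: L0/L1/L2 = -/BFEH/- → run B
t=17: L0/L1/L2 = -/BFEH/- → run B
t=18: L0/L1/L2 = -/FEH/B → run F
t=19: L0/L1/L2 = -/FEH/B → run F
t=20: L0/L1/L2 = -/FEH/B → run F
t=21: L0/L1/L2 = -/FEH/B → run F
t=22: L0/L1/L2 = -/EH/BF → run E
t=23: L0/L1/L2 = -/EH/BF → run E
t=24: L0/L1/L2 = -/EH/BF → run E
t=25: L0/L1/L2 = -/H/BF → run H
t=26: L0/L1/L2 = -/H/BF → run H
t=27: L0/L1/L2 = -/-/BF → run B
t=28: L0/L1/L2 = -/-/BF → run B
t=29: L0/L1/L2 = -/-/F → run F
t=30: L0/L1/L2 = -/-/F → run F
t=31: (idle)
t=32: (idle)
t=33: (idle)
t=34: (idle)
t=35: (idle)
t=36: (idle)
t=37: (idle)
t=38: (idle)
t=39: (idle)
t=40: (idle)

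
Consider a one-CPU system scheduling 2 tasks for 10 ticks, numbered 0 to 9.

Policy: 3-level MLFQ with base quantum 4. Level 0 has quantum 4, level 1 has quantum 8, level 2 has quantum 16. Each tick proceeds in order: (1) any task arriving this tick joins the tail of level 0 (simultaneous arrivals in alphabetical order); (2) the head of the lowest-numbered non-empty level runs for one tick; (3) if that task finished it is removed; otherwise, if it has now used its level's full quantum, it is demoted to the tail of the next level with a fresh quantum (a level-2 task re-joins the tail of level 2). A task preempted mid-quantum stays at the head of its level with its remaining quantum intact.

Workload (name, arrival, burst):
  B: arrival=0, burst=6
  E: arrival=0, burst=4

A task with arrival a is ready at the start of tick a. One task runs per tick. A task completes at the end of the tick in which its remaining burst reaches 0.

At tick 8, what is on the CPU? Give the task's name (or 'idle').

t=0: L0/L1/L2 = BE/-/- → run B
t=1: L0/L1/L2 = BE/-/- → run B
t=2: L0/L1/L2 = BE/-/- → run B
t=3: L0/L1/L2 = BE/-/- → run B
t=4: L0/L1/L2 = E/B/- → run E
t=5: L0/L1/L2 = E/B/- → run E
t=6: L0/L1/L2 = E/B/- → run E
t=7: L0/L1/L2 = E/B/- → run E
t=8: L0/L1/L2 = -/B/- → run B
t=9: L0/L1/L2 = -/B/- → run B

running at tick 8 = B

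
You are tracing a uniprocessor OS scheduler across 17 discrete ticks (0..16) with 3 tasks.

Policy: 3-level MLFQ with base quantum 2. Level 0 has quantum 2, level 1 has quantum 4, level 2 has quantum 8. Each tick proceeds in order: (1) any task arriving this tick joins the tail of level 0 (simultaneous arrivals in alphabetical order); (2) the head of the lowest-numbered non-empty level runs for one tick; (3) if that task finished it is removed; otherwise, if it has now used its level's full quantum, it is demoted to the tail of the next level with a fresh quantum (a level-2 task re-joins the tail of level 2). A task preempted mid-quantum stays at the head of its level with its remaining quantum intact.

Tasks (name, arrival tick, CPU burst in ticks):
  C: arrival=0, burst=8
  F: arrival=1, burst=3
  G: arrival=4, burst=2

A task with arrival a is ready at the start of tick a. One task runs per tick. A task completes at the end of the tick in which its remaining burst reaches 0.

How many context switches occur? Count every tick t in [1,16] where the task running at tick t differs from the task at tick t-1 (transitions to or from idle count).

context switches = 6

t=0: L0/L1/L2 = C/-/- → run C
t=1: L0/L1/L2 = CF/-/- → run C
t=2: L0/L1/L2 = F/C/- → run F
t=3: L0/L1/L2 = F/C/- → run F
t=4: L0/L1/L2 = G/CF/- → run G
t=5: L0/L1/L2 = G/CF/- → run G
t=6: L0/L1/L2 = -/CF/- → run C
t=7: L0/L1/L2 = -/CF/- → run C
t=8: L0/L1/L2 = -/CF/- → run C
t=9: L0/L1/L2 = -/CF/- → run C
t=10: L0/L1/L2 = -/F/C → run F
t=11: L0/L1/L2 = -/-/C → run C
t=12: L0/L1/L2 = -/-/C → run C
t=13: (idle)
t=14: (idle)
t=15: (idle)
t=16: (idle)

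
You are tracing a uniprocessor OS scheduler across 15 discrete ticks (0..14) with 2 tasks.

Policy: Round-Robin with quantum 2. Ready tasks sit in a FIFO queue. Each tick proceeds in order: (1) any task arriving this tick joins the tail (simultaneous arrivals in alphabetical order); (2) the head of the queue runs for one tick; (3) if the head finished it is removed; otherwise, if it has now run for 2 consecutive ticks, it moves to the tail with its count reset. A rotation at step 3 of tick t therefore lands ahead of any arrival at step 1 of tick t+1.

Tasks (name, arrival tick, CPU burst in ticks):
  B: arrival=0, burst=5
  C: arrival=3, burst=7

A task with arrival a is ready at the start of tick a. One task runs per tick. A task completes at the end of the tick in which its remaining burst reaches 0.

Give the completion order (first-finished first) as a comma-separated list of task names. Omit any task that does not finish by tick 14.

t=0: queue=[B] q_used=0 → run B
t=1: queue=[B] q_used=1 → run B
t=2: queue=[B] q_used=0 → run B
t=3: queue=[B,C] q_used=1 → run B
t=4: queue=[C,B] q_used=0 → run C
t=5: queue=[C,B] q_used=1 → run C
t=6: queue=[B,C] q_used=0 → run B
t=7: queue=[C] q_used=0 → run C
t=8: queue=[C] q_used=1 → run C
t=9: queue=[C] q_used=0 → run C
t=10: queue=[C] q_used=1 → run C
t=11: queue=[C] q_used=0 → run C
t=12: (idle)
t=13: (idle)
t=14: (idle)

completion order = B, C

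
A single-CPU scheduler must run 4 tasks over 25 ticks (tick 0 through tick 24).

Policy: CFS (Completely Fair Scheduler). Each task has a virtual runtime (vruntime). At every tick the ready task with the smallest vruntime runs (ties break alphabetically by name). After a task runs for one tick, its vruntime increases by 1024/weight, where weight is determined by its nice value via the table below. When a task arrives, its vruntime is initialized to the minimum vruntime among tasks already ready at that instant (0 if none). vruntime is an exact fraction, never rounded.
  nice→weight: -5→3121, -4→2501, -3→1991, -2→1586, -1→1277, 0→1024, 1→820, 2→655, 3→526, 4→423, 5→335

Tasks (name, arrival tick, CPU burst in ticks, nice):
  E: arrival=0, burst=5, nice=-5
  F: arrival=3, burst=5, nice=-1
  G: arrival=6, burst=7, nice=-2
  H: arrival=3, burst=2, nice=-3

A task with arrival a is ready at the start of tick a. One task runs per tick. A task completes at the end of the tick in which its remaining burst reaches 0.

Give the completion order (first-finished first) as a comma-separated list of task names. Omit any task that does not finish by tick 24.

completion order = E, H, F, G

t=0: vr[E=0] → run E
t=1: vr[E=1024/3121] → run E
t=2: vr[E=2048/3121] → run E
t=3: vr[E=3072/3121 F=3072/3121 H=3072/3121] → run E
t=4: vr[E=4096/3121 F=3072/3121 H=3072/3121] → run F
t=5: vr[E=4096/3121 F=7118848/3985517 H=3072/3121] → run H
t=6: vr[E=4096/3121 F=7118848/3985517 G=4096/3121 H=9312256/6213911] → run E
t=7: vr[F=7118848/3985517 G=4096/3121 H=9312256/6213911] → run G
t=8: vr[F=7118848/3985517 G=4846080/2474953 H=9312256/6213911] → run H
t=9: vr[F=7118848/3985517 G=4846080/2474953] → run F
t=10: vr[F=10314752/3985517 G=4846080/2474953] → run G
t=11: vr[F=10314752/3985517 G=6444032/2474953] → run F
t=12: vr[F=13510656/3985517 G=6444032/2474953] → run G
t=13: vr[F=13510656/3985517 G=8041984/2474953] → run G
t=14: vr[F=13510656/3985517 G=9639936/2474953] → run F
t=15: vr[F=16706560/3985517 G=9639936/2474953] → run G
t=16: vr[F=16706560/3985517 G=11237888/2474953] → run F
t=17: vr[G=11237888/2474953] → run G
t=18: vr[G=12835840/2474953] → run G
t=19: (idle)
t=20: (idle)
t=21: (idle)
t=22: (idle)
t=23: (idle)
t=24: (idle)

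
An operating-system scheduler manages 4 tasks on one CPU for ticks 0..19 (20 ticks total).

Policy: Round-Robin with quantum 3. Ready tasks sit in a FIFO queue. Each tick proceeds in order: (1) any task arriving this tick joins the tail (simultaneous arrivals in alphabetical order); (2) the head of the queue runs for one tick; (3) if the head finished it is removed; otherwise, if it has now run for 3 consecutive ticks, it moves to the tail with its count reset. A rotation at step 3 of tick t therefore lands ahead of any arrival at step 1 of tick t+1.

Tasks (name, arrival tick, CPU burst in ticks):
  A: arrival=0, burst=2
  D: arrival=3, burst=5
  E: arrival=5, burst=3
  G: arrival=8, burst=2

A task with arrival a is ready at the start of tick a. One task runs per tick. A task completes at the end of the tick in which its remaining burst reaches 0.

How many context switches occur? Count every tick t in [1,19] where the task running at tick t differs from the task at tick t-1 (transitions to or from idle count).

context switches = 6

t=0: queue=[A] q_used=0 → run A
t=1: queue=[A] q_used=1 → run A
t=2: (idle)
t=3: queue=[D] q_used=0 → run D
t=4: queue=[D] q_used=1 → run D
t=5: queue=[D,E] q_used=2 → run D
t=6: queue=[E,D] q_used=0 → run E
t=7: queue=[E,D] q_used=1 → run E
t=8: queue=[E,D,G] q_used=2 → run E
t=9: queue=[D,G] q_used=0 → run D
t=10: queue=[D,G] q_used=1 → run D
t=11: queue=[G] q_used=0 → run G
t=12: queue=[G] q_used=1 → run G
t=13: (idle)
t=14: (idle)
t=15: (idle)
t=16: (idle)
t=17: (idle)
t=18: (idle)
t=19: (idle)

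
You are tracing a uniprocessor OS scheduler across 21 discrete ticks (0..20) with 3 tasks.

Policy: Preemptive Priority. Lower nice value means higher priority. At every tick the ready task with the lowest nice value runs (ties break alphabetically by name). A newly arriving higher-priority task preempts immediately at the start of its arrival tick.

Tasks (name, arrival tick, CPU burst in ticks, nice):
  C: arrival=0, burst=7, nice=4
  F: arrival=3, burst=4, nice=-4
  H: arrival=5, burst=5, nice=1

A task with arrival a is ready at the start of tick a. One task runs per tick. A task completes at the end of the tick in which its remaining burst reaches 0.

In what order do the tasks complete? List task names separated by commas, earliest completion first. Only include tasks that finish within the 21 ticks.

completion order = F, H, C

t=0: ready={C} → run C
t=1: ready={C} → run C
t=2: ready={C} → run C
t=3: ready={C,F} → run F
t=4: ready={C,F} → run F
t=5: ready={C,F,H} → run F
t=6: ready={C,F,H} → run F
t=7: ready={C,H} → run H
t=8: ready={C,H} → run H
t=9: ready={C,H} → run H
t=10: ready={C,H} → run H
t=11: ready={C,H} → run H
t=12: ready={C} → run C
t=13: ready={C} → run C
t=14: ready={C} → run C
t=15: ready={C} → run C
t=16: (idle)
t=17: (idle)
t=18: (idle)
t=19: (idle)
t=20: (idle)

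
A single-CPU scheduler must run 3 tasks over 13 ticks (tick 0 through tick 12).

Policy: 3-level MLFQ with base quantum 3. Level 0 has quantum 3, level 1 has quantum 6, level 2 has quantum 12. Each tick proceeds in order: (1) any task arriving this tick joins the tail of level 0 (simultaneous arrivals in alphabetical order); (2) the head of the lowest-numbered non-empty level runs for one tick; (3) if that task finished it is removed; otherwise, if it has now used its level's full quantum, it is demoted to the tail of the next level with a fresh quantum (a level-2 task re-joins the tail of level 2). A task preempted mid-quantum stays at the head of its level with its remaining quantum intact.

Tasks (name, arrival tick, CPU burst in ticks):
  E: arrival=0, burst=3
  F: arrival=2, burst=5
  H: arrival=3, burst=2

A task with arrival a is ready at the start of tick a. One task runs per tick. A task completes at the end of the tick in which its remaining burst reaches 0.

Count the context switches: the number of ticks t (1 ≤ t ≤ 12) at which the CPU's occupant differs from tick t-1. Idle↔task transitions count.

context switches = 4

t=0: L0/L1/L2 = E/-/- → run E
t=1: L0/L1/L2 = E/-/- → run E
t=2: L0/L1/L2 = EF/-/- → run E
t=3: L0/L1/L2 = FH/-/- → run F
t=4: L0/L1/L2 = FH/-/- → run F
t=5: L0/L1/L2 = FH/-/- → run F
t=6: L0/L1/L2 = H/F/- → run H
t=7: L0/L1/L2 = H/F/- → run H
t=8: L0/L1/L2 = -/F/- → run F
t=9: L0/L1/L2 = -/F/- → run F
t=10: (idle)
t=11: (idle)
t=12: (idle)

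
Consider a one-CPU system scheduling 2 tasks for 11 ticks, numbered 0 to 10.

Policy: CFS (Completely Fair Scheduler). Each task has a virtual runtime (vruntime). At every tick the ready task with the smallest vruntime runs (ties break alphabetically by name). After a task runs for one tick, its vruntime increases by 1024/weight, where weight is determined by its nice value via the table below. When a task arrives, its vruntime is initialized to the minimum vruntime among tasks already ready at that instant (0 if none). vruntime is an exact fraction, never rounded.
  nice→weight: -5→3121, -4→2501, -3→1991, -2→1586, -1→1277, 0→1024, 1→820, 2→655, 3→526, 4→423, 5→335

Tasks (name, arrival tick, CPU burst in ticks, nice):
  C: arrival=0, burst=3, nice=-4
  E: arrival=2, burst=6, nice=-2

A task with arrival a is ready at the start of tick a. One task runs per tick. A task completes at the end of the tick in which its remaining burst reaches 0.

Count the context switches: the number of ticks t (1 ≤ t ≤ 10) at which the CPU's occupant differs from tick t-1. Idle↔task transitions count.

t=0: vr[C=0] → run C
t=1: vr[C=1024/2501] → run C
t=2: vr[C=2048/2501 E=2048/2501] → run C
t=3: vr[E=2048/2501] → run E
t=4: vr[E=47616/32513] → run E
t=5: vr[E=68608/32513] → run E
t=6: vr[E=89600/32513] → run E
t=7: vr[E=110592/32513] → run E
t=8: vr[E=131584/32513] → run E
t=9: (idle)
t=10: (idle)

context switches = 2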